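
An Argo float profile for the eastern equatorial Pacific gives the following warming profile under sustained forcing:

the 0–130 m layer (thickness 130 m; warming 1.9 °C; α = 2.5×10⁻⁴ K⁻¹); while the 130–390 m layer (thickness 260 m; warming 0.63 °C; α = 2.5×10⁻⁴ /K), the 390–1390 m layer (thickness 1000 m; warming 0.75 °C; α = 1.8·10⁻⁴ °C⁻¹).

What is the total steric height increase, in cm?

2.5×10⁻⁴ × 130 × 1.9 = 0.06175 m
Layer 2: 0.63 × 2.5×10⁻⁴ × 260 = 0.04095 m
0.75 × 1000 × 1.8×10⁻⁴ = 0.13500 m
Δh = 0.06175 + 0.04095 + 0.13500 = 0.23770 m

about 23.8 cm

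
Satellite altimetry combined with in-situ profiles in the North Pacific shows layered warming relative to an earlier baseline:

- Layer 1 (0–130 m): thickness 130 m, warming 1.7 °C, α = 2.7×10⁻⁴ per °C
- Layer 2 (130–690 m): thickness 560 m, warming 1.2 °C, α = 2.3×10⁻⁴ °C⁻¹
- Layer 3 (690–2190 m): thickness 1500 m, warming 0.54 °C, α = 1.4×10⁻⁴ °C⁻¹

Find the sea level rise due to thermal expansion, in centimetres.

0–130 m: 2.7×10⁻⁴ × 1.7 × 130 = 0.05967 m
Layer 2: 2.3×10⁻⁴ × 1.2 × 560 = 0.15456 m
Layer 3: 1500 × 1.4×10⁻⁴ × 0.54 = 0.11340 m
Δh = 0.05967 + 0.15456 + 0.11340 = 0.32763 m

32.8 cm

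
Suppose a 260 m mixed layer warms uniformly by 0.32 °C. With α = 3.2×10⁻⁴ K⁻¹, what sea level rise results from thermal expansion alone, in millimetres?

27 mm

Δh = αΔT·H = 3.2×10⁻⁴ × 0.32 × 260 = 0.026624 m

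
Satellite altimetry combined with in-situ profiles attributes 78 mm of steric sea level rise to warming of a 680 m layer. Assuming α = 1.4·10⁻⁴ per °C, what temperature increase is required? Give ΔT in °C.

ΔT = Δh/(αH) = 0.078 / (1.4×10⁻⁴ × 680) ≈ 0.8193 °C

about 0.819 °C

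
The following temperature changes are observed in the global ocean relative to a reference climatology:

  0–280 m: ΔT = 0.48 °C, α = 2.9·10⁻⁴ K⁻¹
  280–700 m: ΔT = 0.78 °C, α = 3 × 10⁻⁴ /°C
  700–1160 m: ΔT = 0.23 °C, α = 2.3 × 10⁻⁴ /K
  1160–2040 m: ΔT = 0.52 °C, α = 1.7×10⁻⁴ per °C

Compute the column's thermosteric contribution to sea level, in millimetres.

239 mm

0–280 m: 280 × 2.9×10⁻⁴ × 0.48 = 0.038976 m
280–700 m: 420 × 3×10⁻⁴ × 0.78 = 0.09828 m
460 × 0.23 × 2.3×10⁻⁴ = 0.024334 m
880 × 0.52 × 1.7×10⁻⁴ = 0.077792 m
Δh = 0.038976 + 0.09828 + 0.024334 + 0.077792 = 0.239382 m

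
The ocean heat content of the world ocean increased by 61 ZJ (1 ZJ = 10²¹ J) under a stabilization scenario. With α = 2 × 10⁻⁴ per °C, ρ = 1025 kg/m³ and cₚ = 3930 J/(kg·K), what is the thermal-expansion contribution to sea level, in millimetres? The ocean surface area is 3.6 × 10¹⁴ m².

Per unit area: Q = 61×10²¹ / (3.6×10¹⁴) ≈ 1.694×10⁸ J/m²
Δh = αQ/(ρcₚ) = 2×10⁻⁴ × 1.694×10⁸ / (1025 × 3930) ≈ 0.0084106 m

Δh ≈ 8.41 mm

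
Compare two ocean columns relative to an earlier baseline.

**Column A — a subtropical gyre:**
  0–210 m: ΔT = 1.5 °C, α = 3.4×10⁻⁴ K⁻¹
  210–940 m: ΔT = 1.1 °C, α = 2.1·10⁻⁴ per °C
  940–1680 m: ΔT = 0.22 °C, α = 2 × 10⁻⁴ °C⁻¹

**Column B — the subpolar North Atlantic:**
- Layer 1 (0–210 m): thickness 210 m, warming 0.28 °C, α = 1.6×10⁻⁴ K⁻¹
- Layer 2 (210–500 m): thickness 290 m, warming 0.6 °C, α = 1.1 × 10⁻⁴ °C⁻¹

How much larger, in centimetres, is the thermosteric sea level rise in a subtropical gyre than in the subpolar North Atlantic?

28.0 cm larger

A 210 × 3.4×10⁻⁴ × 1.5 = 0.10710 m
A Layer 2: 2.1×10⁻⁴ × 730 × 1.1 = 0.16863 m
A 740 × 2×10⁻⁴ × 0.22 = 0.03256 m
A total: 0.30829 m
B 0.28 × 210 × 1.6×10⁻⁴ = 0.009408 m
B 290 × 0.6 × 1.1×10⁻⁴ = 0.01914 m
B total: 0.028548 m
Difference: 0.30829 − 0.028548 = 0.279742 m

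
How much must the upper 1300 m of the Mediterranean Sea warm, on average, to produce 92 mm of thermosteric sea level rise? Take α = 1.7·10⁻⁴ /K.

about 0.416 °C

ΔT = Δh/(αH) = 0.092 / (1.7×10⁻⁴ × 1300) ≈ 0.4163 °C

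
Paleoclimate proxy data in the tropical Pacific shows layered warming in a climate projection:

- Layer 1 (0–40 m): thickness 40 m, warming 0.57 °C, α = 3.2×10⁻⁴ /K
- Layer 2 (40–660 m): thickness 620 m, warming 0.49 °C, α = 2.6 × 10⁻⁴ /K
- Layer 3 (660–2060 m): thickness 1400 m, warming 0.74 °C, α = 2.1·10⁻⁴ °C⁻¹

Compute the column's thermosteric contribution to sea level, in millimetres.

304 mm

0–40 m: 0.57 × 3.2×10⁻⁴ × 40 = 0.007296 m
40–660 m: 2.6×10⁻⁴ × 620 × 0.49 = 0.078988 m
660–2060 m: 1400 × 2.1×10⁻⁴ × 0.74 = 0.21756 m
Δh = 0.007296 + 0.078988 + 0.21756 = 0.303844 m ≈ 304 mm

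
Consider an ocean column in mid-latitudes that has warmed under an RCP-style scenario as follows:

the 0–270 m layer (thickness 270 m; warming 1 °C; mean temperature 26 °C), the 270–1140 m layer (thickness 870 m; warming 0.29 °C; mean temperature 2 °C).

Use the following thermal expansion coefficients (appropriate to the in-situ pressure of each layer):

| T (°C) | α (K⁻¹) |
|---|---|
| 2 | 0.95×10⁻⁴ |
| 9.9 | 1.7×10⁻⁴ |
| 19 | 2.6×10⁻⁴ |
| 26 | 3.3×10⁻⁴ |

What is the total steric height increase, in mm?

about 110 mm

Layer 1 at 26 °C → α = 3.3×10⁻⁴ K⁻¹
Layer 2 at 2 °C → α = 0.95×10⁻⁴ K⁻¹
3.3×10⁻⁴ × 270 × 1 = 0.08910 m
Layer 2: 0.95×10⁻⁴ × 870 × 0.29 = 0.0239685 m
Δh = 0.08910 + 0.0239685 = 0.1130685 m ≈ 110 mm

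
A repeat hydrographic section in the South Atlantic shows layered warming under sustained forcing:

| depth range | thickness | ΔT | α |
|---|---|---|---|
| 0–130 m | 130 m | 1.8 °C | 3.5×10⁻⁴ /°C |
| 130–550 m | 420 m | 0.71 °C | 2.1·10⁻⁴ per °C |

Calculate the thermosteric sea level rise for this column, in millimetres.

about 145 mm

Layer 1: 1.8 × 3.5×10⁻⁴ × 130 = 0.08190 m
130–550 m: 2.1×10⁻⁴ × 0.71 × 420 = 0.062622 m
Δh = 0.08190 + 0.062622 = 0.144522 m ≈ 145 mm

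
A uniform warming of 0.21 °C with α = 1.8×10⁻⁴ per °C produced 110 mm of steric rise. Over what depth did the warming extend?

2910 m

H = Δh/(αΔT) = 0.11 / (1.8×10⁻⁴ × 0.21) ≈ 2910 m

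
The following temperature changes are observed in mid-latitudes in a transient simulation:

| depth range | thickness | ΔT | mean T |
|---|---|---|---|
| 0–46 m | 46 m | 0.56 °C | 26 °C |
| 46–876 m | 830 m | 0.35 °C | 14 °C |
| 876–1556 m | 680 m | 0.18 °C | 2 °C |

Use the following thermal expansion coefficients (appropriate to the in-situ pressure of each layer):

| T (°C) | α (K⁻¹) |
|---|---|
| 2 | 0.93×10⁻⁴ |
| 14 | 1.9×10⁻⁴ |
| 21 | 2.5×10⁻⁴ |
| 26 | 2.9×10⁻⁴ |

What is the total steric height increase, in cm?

Layer 1 at 26 °C → α = 2.9×10⁻⁴ K⁻¹
Layer 2 at 14 °C → α = 1.9×10⁻⁴ K⁻¹
Layer 3 at 2 °C → α = 0.93×10⁻⁴ K⁻¹
Layer 1: 0.56 × 2.9×10⁻⁴ × 46 = 0.0074704 m
Layer 2: 830 × 0.35 × 1.9×10⁻⁴ = 0.055195 m
680 × 0.93×10⁻⁴ × 0.18 = 0.0113832 m
Δh = 0.0074704 + 0.055195 + 0.0113832 = 0.0740486 m

about 7.40 cm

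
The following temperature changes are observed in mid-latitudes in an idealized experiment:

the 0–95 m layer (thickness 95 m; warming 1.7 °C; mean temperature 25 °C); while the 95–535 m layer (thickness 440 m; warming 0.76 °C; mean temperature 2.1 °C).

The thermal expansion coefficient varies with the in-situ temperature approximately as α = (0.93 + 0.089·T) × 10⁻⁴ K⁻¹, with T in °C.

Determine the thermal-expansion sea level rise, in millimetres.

Layer 1: α = (0.93 + 0.089×25)×10⁻⁴ = 3.155×10⁻⁴ K⁻¹
Layer 2: α = (0.93 + 0.089×2.1)×10⁻⁴ = 1.1169×10⁻⁴ K⁻¹
Layer 1: 3.155×10⁻⁴ × 1.7 × 95 = 0.05095325 m
0.76 × 1.1169×10⁻⁴ × 440 = 0.037349136 m
Δh = 0.05095325 + 0.037349136 = 0.088302386 m

88.3 mm of thermosteric rise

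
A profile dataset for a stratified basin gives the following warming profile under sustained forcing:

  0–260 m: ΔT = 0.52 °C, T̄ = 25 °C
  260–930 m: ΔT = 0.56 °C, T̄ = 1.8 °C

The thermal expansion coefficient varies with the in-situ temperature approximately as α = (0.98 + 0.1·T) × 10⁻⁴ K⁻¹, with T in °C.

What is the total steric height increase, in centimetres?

Layer 1: α = (0.98 + 0.1×25)×10⁻⁴ = 3.48×10⁻⁴ K⁻¹
Layer 2: α = (0.98 + 0.1×1.8)×10⁻⁴ = 1.16×10⁻⁴ K⁻¹
0–260 m: 0.52 × 3.48×10⁻⁴ × 260 = 0.0470496 m
260–930 m: 0.56 × 670 × 1.16×10⁻⁴ = 0.0435232 m
Δh = 0.0470496 + 0.0435232 = 0.0905728 m

9.06 cm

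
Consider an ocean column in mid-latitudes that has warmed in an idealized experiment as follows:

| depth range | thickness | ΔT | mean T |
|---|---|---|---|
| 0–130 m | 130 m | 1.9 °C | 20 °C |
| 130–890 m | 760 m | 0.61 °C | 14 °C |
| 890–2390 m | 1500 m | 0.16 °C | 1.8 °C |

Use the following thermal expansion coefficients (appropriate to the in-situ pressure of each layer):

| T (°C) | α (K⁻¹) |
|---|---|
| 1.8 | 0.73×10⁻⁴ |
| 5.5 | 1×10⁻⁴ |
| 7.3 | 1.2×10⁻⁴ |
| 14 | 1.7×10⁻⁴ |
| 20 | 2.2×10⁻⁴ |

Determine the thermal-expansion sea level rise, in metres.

Layer 1 at 20 °C → α = 2.2×10⁻⁴ K⁻¹
Layer 2 at 14 °C → α = 1.7×10⁻⁴ K⁻¹
Layer 3 at 1.8 °C → α = 0.73×10⁻⁴ K⁻¹
Layer 1: 1.9 × 2.2×10⁻⁴ × 130 = 0.05434 m
Layer 2: 760 × 1.7×10⁻⁴ × 0.61 = 0.078812 m
Layer 3: 0.16 × 0.73×10⁻⁴ × 1500 = 0.01752 m
Δh = 0.05434 + 0.078812 + 0.01752 = 0.150672 m

Δh = 0.15 m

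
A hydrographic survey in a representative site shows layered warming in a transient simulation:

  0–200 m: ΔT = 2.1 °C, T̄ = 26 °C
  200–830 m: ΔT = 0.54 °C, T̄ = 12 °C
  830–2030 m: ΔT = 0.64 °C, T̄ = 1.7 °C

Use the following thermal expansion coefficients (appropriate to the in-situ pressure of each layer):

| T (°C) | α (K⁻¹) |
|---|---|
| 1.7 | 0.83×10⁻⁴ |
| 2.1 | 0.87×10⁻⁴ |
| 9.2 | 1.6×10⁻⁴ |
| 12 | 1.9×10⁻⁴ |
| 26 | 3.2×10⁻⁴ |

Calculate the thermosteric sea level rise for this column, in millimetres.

Layer 1 at 26 °C → α = 3.2×10⁻⁴ K⁻¹
Layer 2 at 12 °C → α = 1.9×10⁻⁴ K⁻¹
Layer 3 at 1.7 °C → α = 0.83×10⁻⁴ K⁻¹
3.2×10⁻⁴ × 200 × 2.1 = 0.13440 m
Layer 2: 630 × 1.9×10⁻⁴ × 0.54 = 0.064638 m
Layer 3: 1200 × 0.83×10⁻⁴ × 0.64 = 0.063744 m
Δh = 0.13440 + 0.064638 + 0.063744 = 0.262782 m

263 mm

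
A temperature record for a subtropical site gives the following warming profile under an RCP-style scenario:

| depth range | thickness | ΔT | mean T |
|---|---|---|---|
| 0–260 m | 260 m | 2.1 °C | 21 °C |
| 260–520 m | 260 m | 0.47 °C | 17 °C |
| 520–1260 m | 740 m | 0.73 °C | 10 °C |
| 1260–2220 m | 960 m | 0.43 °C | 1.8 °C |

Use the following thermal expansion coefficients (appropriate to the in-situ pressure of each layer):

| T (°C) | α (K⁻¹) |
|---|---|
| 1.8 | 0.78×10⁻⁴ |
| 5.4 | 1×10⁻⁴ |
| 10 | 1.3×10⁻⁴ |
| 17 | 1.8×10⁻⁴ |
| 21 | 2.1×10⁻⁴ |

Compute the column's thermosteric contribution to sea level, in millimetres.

Δh ≈ 239 mm

Layer 1 at 21 °C → α = 2.1×10⁻⁴ K⁻¹
Layer 2 at 17 °C → α = 1.8×10⁻⁴ K⁻¹
Layer 3 at 10 °C → α = 1.3×10⁻⁴ K⁻¹
Layer 4 at 1.8 °C → α = 0.78×10⁻⁴ K⁻¹
2.1 × 2.1×10⁻⁴ × 260 = 0.11466 m
260–520 m: 1.8×10⁻⁴ × 260 × 0.47 = 0.021996 m
1.3×10⁻⁴ × 0.73 × 740 = 0.070226 m
960 × 0.43 × 0.78×10⁻⁴ = 0.0321984 m
Δh = 0.11466 + 0.021996 + 0.070226 + 0.0321984 = 0.2390804 m ≈ 239 mm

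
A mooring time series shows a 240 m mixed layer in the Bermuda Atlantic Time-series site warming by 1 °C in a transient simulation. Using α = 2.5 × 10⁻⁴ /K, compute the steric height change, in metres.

Δh = 0.060 m

Δh = αΔT·H = 2.5×10⁻⁴ × 1 × 240 = 0.06000 m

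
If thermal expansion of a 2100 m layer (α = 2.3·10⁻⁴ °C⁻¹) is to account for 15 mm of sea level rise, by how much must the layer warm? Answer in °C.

ΔT = Δh/(αH) = 0.015 / (2.3×10⁻⁴ × 2100) ≈ 0.03106 °C

ΔT ≈ 0.0311 °C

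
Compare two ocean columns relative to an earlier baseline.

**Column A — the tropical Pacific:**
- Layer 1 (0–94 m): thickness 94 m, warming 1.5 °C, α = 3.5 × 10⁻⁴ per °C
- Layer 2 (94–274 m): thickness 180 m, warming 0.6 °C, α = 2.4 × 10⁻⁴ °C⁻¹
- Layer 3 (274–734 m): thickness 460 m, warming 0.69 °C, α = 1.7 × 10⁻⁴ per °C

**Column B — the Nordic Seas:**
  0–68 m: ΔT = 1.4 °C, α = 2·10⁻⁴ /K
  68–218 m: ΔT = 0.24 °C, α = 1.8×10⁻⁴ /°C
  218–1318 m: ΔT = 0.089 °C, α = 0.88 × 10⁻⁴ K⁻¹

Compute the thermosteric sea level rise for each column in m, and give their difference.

A Layer 1: 1.5 × 94 × 3.5×10⁻⁴ = 0.04935 m
A 0.6 × 180 × 2.4×10⁻⁴ = 0.02592 m
A Layer 3: 460 × 1.7×10⁻⁴ × 0.69 = 0.053958 m
A total: 0.129228 m
B 0–68 m: 68 × 2×10⁻⁴ × 1.4 = 0.01904 m
B 0.24 × 150 × 1.8×10⁻⁴ = 0.00648 m
B 218–1318 m: 0.88×10⁻⁴ × 0.089 × 1100 = 0.0086152 m
B total: 0.0341352 m
Difference: 0.129228 − 0.0341352 = 0.0950928 m

Δh_A ≈ 0.129 m, Δh_B ≈ 0.0341 m; difference ≈ 0.0951 m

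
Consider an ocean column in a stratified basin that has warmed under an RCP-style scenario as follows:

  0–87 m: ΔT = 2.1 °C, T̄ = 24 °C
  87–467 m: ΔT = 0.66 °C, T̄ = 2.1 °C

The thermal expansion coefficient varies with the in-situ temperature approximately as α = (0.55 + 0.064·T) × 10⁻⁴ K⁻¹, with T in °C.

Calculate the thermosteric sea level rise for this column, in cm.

Layer 1: α = (0.55 + 0.064×24)×10⁻⁴ = 2.086×10⁻⁴ K⁻¹
Layer 2: α = (0.55 + 0.064×2.1)×10⁻⁴ = 0.6844×10⁻⁴ K⁻¹
2.1 × 87 × 2.086×10⁻⁴ = 0.03811122 m
87–467 m: 0.6844×10⁻⁴ × 0.66 × 380 = 0.017164752 m
Δh = 0.03811122 + 0.017164752 = 0.055275972 m

5.53 cm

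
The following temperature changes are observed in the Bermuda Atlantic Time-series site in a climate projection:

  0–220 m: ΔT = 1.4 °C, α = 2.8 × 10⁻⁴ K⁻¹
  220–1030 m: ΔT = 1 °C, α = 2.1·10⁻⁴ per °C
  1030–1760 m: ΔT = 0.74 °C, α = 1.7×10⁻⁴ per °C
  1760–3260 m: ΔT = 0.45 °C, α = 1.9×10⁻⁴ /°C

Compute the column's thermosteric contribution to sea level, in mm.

0–220 m: 1.4 × 2.8×10⁻⁴ × 220 = 0.08624 m
810 × 1 × 2.1×10⁻⁴ = 0.17010 m
1030–1760 m: 730 × 1.7×10⁻⁴ × 0.74 = 0.091834 m
Layer 4: 1.9×10⁻⁴ × 0.45 × 1500 = 0.12825 m
Δh = 0.08624 + 0.17010 + 0.091834 + 0.12825 = 0.476424 m

476 mm of thermosteric rise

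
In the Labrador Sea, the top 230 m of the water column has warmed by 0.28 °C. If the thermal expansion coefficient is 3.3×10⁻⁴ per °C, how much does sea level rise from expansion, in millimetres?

Δh = αΔT·H = 3.3×10⁻⁴ × 0.28 × 230 = 0.021252 m

21.3 mm of thermosteric rise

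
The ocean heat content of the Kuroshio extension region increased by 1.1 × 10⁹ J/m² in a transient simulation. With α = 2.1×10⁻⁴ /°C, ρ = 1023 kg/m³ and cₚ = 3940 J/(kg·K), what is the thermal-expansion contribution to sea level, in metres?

Δh ≈ 0.0573 m

Δh = αQ/(ρcₚ) = 2.1×10⁻⁴ × 1.1×10⁹ / (1023 × 3940) ≈ 0.057311 m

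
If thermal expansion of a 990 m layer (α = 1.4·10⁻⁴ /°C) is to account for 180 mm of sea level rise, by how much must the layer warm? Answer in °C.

ΔT = Δh/(αH) = 0.18 / (1.4×10⁻⁴ × 990) ≈ 1.299 °C

ΔT ≈ 1.3 °C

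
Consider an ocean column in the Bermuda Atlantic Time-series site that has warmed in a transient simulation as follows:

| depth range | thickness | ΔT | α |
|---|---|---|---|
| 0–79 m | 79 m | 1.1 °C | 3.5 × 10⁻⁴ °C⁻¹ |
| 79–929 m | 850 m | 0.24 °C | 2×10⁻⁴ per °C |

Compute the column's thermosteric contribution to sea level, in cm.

Δh = 7.12 cm

0–79 m: 1.1 × 3.5×10⁻⁴ × 79 = 0.030415 m
79–929 m: 0.24 × 2×10⁻⁴ × 850 = 0.04080 m
Δh = 0.030415 + 0.04080 = 0.071215 m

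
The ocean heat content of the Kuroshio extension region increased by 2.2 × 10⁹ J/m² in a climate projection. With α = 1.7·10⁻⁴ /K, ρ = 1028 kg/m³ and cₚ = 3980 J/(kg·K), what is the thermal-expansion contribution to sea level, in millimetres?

about 91.4 mm

Δh = αQ/(ρcₚ) = 1.7×10⁻⁴ × 2.2×10⁹ / (1028 × 3980) ≈ 0.09141 m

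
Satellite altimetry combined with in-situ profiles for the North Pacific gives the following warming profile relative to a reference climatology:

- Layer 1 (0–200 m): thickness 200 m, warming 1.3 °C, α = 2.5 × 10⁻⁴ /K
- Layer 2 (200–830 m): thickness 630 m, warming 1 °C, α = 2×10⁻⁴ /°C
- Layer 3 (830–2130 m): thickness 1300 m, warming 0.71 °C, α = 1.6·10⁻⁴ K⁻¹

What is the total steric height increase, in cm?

Layer 1: 200 × 1.3 × 2.5×10⁻⁴ = 0.06500 m
Layer 2: 2×10⁻⁴ × 1 × 630 = 0.12600 m
1.6×10⁻⁴ × 0.71 × 1300 = 0.14768 m
Δh = 0.06500 + 0.12600 + 0.14768 = 0.33868 m ≈ 33.9 cm

about 33.9 cm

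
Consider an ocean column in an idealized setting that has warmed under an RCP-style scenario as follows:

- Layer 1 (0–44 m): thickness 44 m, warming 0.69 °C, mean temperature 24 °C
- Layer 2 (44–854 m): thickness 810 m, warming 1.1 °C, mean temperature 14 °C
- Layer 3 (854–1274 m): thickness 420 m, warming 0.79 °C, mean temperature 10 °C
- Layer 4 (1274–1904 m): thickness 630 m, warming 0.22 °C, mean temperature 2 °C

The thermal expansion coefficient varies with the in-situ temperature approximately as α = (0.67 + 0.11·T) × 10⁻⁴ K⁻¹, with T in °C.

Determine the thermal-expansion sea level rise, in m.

Δh ≈ 0.278 m

Layer 1: α = (0.67 + 0.11×24)×10⁻⁴ = 3.31×10⁻⁴ K⁻¹
Layer 2: α = (0.67 + 0.11×14)×10⁻⁴ = 2.21×10⁻⁴ K⁻¹
Layer 3: α = (0.67 + 0.11×10)×10⁻⁴ = 1.77×10⁻⁴ K⁻¹
Layer 4: α = (0.67 + 0.11×2)×10⁻⁴ = 0.89×10⁻⁴ K⁻¹
0–44 m: 44 × 0.69 × 3.31×10⁻⁴ = 0.01004916 m
2.21×10⁻⁴ × 1.1 × 810 = 0.196911 m
Layer 3: 420 × 1.77×10⁻⁴ × 0.79 = 0.0587286 m
1274–1904 m: 630 × 0.89×10⁻⁴ × 0.22 = 0.0123354 m
Δh = 0.01004916 + 0.196911 + 0.0587286 + 0.0123354 = 0.27802416 m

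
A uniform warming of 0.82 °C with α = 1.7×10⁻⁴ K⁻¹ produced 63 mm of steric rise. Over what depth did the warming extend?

H = Δh/(αΔT) = 0.063 / (1.7×10⁻⁴ × 0.82) ≈ 451.9 m

452 m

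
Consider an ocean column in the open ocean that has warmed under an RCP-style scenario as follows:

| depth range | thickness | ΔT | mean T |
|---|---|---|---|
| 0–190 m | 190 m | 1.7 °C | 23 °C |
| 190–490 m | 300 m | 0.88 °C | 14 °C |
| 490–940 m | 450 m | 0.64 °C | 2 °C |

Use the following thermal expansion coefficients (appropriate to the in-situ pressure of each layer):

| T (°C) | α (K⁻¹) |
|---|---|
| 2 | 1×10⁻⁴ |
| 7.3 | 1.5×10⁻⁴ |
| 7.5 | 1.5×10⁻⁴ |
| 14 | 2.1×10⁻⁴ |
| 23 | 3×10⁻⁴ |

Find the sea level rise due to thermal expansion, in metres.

Layer 1 at 23 °C → α = 3×10⁻⁴ K⁻¹
Layer 2 at 14 °C → α = 2.1×10⁻⁴ K⁻¹
Layer 3 at 2 °C → α = 1×10⁻⁴ K⁻¹
Layer 1: 3×10⁻⁴ × 190 × 1.7 = 0.09690 m
190–490 m: 0.88 × 300 × 2.1×10⁻⁴ = 0.05544 m
Layer 3: 0.64 × 450 × 1×10⁻⁴ = 0.02880 m
Δh = 0.09690 + 0.05544 + 0.02880 = 0.18114 m ≈ 0.18 m

about 0.18 m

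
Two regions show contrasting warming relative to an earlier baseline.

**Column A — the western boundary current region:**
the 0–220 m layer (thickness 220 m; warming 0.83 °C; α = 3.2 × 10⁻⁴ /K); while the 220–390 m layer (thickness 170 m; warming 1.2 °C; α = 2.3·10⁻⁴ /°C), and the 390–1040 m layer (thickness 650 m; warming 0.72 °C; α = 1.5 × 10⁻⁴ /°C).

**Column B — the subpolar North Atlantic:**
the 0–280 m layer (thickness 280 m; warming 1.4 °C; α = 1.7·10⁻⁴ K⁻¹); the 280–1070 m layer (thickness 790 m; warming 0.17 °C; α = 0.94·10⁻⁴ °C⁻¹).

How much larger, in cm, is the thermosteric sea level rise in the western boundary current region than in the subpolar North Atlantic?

A Layer 1: 0.83 × 3.2×10⁻⁴ × 220 = 0.058432 m
A 220–390 m: 170 × 1.2 × 2.3×10⁻⁴ = 0.04692 m
A 650 × 0.72 × 1.5×10⁻⁴ = 0.07020 m
A total: 0.175552 m
B 0–280 m: 1.4 × 1.7×10⁻⁴ × 280 = 0.06664 m
B 790 × 0.17 × 0.94×10⁻⁴ = 0.0126242 m
B total: 0.0792642 m
Difference: 0.175552 − 0.0792642 = 0.0962878 m

Δh_A − Δh_B ≈ 9.6 cm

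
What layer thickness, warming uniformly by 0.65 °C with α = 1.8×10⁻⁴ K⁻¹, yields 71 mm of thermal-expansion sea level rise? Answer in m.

H ≈ 607 m

H = Δh/(αΔT) = 0.071 / (1.8×10⁻⁴ × 0.65) ≈ 606.8 m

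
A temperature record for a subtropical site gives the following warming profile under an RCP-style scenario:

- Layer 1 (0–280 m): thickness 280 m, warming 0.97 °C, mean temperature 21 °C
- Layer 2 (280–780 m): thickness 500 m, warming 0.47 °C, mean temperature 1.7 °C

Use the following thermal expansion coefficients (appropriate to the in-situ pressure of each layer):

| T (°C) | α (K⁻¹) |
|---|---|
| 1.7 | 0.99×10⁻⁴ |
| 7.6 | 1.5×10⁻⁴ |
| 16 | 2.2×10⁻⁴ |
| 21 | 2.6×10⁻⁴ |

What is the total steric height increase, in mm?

Layer 1 at 21 °C → α = 2.6×10⁻⁴ K⁻¹
Layer 2 at 1.7 °C → α = 0.99×10⁻⁴ K⁻¹
0–280 m: 0.97 × 280 × 2.6×10⁻⁴ = 0.070616 m
Layer 2: 500 × 0.47 × 0.99×10⁻⁴ = 0.023265 m
Δh = 0.070616 + 0.023265 = 0.093881 m ≈ 93.9 mm

93.9 mm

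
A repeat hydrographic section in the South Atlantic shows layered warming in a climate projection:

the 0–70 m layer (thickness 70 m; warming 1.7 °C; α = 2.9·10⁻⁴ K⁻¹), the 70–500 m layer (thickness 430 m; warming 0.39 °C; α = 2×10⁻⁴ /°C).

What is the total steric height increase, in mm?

0–70 m: 2.9×10⁻⁴ × 1.7 × 70 = 0.03451 m
430 × 0.39 × 2×10⁻⁴ = 0.03354 m
Δh = 0.03451 + 0.03354 = 0.06805 m

about 68 mm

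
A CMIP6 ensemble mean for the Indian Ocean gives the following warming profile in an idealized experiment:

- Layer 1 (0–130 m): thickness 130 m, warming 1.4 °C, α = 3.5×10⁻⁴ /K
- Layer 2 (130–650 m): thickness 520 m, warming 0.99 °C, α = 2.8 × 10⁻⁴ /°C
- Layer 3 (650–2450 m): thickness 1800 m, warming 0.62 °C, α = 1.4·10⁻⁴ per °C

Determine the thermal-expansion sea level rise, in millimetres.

1.4 × 130 × 3.5×10⁻⁴ = 0.06370 m
Layer 2: 520 × 0.99 × 2.8×10⁻⁴ = 0.144144 m
650–2450 m: 1800 × 1.4×10⁻⁴ × 0.62 = 0.15624 m
Δh = 0.06370 + 0.144144 + 0.15624 = 0.364084 m

364 mm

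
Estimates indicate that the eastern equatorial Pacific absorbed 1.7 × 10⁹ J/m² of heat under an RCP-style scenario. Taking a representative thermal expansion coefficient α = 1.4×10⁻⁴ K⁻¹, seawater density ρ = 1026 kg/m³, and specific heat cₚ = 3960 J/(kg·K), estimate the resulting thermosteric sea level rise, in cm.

Δh = αQ/(ρcₚ) = 1.4×10⁻⁴ × 1.7×10⁹ / (1026 × 3960) ≈ 0.058578 m

5.9 cm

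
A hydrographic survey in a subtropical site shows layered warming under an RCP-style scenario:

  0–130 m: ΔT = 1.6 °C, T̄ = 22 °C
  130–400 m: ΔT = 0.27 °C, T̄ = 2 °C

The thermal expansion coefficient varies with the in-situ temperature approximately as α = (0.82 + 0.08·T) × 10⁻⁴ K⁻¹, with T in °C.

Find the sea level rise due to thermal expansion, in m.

0.0608 m

Layer 1: α = (0.82 + 0.08×22)×10⁻⁴ = 2.58×10⁻⁴ K⁻¹
Layer 2: α = (0.82 + 0.08×2)×10⁻⁴ = 0.98×10⁻⁴ K⁻¹
130 × 1.6 × 2.58×10⁻⁴ = 0.053664 m
270 × 0.98×10⁻⁴ × 0.27 = 0.0071442 m
Δh = 0.053664 + 0.0071442 = 0.0608082 m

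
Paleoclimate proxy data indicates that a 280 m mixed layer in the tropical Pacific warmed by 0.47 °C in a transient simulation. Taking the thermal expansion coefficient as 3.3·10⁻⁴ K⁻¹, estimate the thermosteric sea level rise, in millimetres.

Δh = αΔT·H = 3.3×10⁻⁴ × 0.47 × 280 = 0.043428 m

43.4 mm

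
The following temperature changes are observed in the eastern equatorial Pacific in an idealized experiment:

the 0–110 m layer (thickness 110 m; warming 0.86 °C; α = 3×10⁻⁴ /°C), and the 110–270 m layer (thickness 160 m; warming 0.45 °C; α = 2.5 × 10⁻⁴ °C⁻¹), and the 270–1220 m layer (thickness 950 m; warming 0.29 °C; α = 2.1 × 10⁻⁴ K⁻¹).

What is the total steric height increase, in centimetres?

10.4 cm

0.86 × 3×10⁻⁴ × 110 = 0.02838 m
Layer 2: 160 × 2.5×10⁻⁴ × 0.45 = 0.01800 m
2.1×10⁻⁴ × 0.29 × 950 = 0.057855 m
Δh = 0.02838 + 0.01800 + 0.057855 = 0.104235 m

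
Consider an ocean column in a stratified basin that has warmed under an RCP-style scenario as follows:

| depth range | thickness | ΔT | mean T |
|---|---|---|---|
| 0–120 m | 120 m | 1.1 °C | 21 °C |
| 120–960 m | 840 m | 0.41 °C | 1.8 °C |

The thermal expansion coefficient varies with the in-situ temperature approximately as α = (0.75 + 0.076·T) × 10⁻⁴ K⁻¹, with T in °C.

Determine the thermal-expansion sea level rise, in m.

Δh = 0.0615 m

Layer 1: α = (0.75 + 0.076×21)×10⁻⁴ = 2.346×10⁻⁴ K⁻¹
Layer 2: α = (0.75 + 0.076×1.8)×10⁻⁴ = 0.8868×10⁻⁴ K⁻¹
0–120 m: 1.1 × 2.346×10⁻⁴ × 120 = 0.0309672 m
0.8868×10⁻⁴ × 0.41 × 840 = 0.030541392 m
Δh = 0.0309672 + 0.030541392 = 0.061508592 m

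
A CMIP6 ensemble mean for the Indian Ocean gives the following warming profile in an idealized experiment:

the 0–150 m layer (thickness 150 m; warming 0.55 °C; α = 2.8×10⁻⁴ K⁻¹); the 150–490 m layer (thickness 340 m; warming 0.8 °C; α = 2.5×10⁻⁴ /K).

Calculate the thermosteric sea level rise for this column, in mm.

Layer 1: 2.8×10⁻⁴ × 150 × 0.55 = 0.02310 m
0.8 × 2.5×10⁻⁴ × 340 = 0.06800 m
Δh = 0.02310 + 0.06800 = 0.09110 m

Δh ≈ 91.1 mm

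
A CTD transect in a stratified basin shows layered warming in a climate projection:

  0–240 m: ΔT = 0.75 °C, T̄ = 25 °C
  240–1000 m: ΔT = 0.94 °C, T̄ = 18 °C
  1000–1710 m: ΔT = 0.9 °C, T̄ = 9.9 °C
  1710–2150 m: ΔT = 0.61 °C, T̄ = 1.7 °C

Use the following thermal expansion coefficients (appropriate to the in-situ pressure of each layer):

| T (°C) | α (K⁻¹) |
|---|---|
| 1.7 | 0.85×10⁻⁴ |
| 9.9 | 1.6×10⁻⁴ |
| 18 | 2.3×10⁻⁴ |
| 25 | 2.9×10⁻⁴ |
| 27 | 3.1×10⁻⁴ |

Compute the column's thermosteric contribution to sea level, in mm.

Layer 1 at 25 °C → α = 2.9×10⁻⁴ K⁻¹
Layer 2 at 18 °C → α = 2.3×10⁻⁴ K⁻¹
Layer 3 at 9.9 °C → α = 1.6×10⁻⁴ K⁻¹
Layer 4 at 1.7 °C → α = 0.85×10⁻⁴ K⁻¹
Layer 1: 2.9×10⁻⁴ × 0.75 × 240 = 0.05220 m
240–1000 m: 2.3×10⁻⁴ × 0.94 × 760 = 0.164312 m
1.6×10⁻⁴ × 0.9 × 710 = 0.10224 m
0.61 × 440 × 0.85×10⁻⁴ = 0.022814 m
Δh = 0.05220 + 0.164312 + 0.10224 + 0.022814 = 0.341566 m ≈ 342 mm

342 mm of thermosteric rise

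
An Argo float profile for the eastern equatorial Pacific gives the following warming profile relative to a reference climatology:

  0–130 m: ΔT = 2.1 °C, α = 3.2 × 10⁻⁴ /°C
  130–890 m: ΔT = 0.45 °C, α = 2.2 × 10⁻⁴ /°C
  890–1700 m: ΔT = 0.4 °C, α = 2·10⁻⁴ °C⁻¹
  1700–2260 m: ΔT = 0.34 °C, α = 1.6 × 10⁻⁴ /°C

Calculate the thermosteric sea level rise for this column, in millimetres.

258 mm of thermosteric rise

130 × 3.2×10⁻⁴ × 2.1 = 0.08736 m
130–890 m: 2.2×10⁻⁴ × 760 × 0.45 = 0.07524 m
890–1700 m: 0.4 × 2×10⁻⁴ × 810 = 0.06480 m
0.34 × 560 × 1.6×10⁻⁴ = 0.030464 m
Δh = 0.08736 + 0.07524 + 0.06480 + 0.030464 = 0.257864 m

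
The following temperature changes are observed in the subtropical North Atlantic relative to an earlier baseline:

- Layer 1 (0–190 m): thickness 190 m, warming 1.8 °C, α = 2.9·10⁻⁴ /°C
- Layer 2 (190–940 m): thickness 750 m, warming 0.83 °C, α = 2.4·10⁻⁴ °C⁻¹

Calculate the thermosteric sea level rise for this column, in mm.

Layer 1: 1.8 × 190 × 2.9×10⁻⁴ = 0.09918 m
Layer 2: 2.4×10⁻⁴ × 750 × 0.83 = 0.14940 m
Δh = 0.09918 + 0.14940 = 0.24858 m ≈ 249 mm

about 249 mm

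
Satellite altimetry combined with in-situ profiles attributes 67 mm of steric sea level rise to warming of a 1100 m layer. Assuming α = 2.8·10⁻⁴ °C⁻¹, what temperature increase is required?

ΔT = Δh/(αH) = 0.067 / (2.8×10⁻⁴ × 1100) ≈ 0.2175 K

ΔT ≈ 0.22 K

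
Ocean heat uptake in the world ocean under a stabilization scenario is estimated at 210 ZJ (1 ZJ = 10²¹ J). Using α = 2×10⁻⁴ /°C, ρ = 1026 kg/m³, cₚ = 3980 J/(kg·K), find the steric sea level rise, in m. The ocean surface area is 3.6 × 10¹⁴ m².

Per unit area: Q = 210×10²¹ / (3.6×10¹⁴) ≈ 5.833×10⁸ J/m²
Δh = αQ/(ρcₚ) = 2×10⁻⁴ × 5.833×10⁸ / (1026 × 3980) ≈ 0.028569 m

about 0.029 m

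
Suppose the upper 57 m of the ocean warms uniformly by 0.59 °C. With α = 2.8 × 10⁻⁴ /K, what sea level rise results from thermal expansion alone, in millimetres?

Δh = αΔT·H = 2.8×10⁻⁴ × 0.59 × 57 = 0.0094164 m

about 9.4 mm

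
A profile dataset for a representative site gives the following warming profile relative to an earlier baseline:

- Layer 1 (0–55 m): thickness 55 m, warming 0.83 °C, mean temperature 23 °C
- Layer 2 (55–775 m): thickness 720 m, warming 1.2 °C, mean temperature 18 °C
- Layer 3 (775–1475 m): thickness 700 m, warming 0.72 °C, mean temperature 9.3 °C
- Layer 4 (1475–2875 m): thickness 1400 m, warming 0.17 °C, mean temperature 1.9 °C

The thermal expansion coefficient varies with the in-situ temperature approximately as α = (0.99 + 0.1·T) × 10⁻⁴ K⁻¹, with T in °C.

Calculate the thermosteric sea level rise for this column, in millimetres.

380 mm

Layer 1: α = (0.99 + 0.1×23)×10⁻⁴ = 3.29×10⁻⁴ K⁻¹
Layer 2: α = (0.99 + 0.1×18)×10⁻⁴ = 2.79×10⁻⁴ K⁻¹
Layer 3: α = (0.99 + 0.1×9.3)×10⁻⁴ = 1.92×10⁻⁴ K⁻¹
Layer 4: α = (0.99 + 0.1×1.9)×10⁻⁴ = 1.18×10⁻⁴ K⁻¹
Layer 1: 3.29×10⁻⁴ × 55 × 0.83 = 0.01501885 m
Layer 2: 1.2 × 720 × 2.79×10⁻⁴ = 0.241056 m
775–1475 m: 1.92×10⁻⁴ × 0.72 × 700 = 0.096768 m
1475–2875 m: 1.18×10⁻⁴ × 0.17 × 1400 = 0.028084 m
Δh = 0.01501885 + 0.241056 + 0.096768 + 0.028084 = 0.38092685 m ≈ 380 mm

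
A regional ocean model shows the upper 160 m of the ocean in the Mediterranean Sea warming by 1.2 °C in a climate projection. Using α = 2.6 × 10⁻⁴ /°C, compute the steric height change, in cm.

about 5.0 cm

Δh = αΔT·H = 2.6×10⁻⁴ × 1.2 × 160 = 0.04992 m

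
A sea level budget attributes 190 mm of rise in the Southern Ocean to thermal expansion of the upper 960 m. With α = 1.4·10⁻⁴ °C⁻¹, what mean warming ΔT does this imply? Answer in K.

ΔT = Δh/(αH) = 0.19 / (1.4×10⁻⁴ × 960) ≈ 1.414 K

1.41 K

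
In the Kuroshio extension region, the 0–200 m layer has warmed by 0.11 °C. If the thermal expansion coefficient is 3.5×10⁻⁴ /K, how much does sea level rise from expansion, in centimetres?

Δh = αΔT·H = 3.5×10⁻⁴ × 0.11 × 200 = 0.00770 m

Δh = 0.77 cm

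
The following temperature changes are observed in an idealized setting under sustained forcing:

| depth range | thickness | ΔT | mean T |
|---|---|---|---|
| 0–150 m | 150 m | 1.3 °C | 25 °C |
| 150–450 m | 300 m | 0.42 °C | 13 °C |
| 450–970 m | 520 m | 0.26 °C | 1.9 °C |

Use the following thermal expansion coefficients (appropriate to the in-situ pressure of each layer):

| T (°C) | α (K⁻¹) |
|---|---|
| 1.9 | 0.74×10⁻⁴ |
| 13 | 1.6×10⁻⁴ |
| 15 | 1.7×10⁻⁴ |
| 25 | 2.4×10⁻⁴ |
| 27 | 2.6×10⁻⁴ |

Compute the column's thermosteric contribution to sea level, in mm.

77.0 mm of thermosteric rise

Layer 1 at 25 °C → α = 2.4×10⁻⁴ K⁻¹
Layer 2 at 13 °C → α = 1.6×10⁻⁴ K⁻¹
Layer 3 at 1.9 °C → α = 0.74×10⁻⁴ K⁻¹
1.3 × 2.4×10⁻⁴ × 150 = 0.04680 m
150–450 m: 1.6×10⁻⁴ × 300 × 0.42 = 0.02016 m
450–970 m: 0.26 × 520 × 0.74×10⁻⁴ = 0.0100048 m
Δh = 0.04680 + 0.02016 + 0.0100048 = 0.0769648 m ≈ 77.0 mm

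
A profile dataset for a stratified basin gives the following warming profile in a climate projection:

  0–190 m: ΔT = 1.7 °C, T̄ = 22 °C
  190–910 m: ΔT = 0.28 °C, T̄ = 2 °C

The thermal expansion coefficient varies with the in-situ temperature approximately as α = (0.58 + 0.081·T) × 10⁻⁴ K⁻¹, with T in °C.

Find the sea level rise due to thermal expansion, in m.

Layer 1: α = (0.58 + 0.081×22)×10⁻⁴ = 2.362×10⁻⁴ K⁻¹
Layer 2: α = (0.58 + 0.081×2)×10⁻⁴ = 0.742×10⁻⁴ K⁻¹
Layer 1: 190 × 2.362×10⁻⁴ × 1.7 = 0.0762926 m
190–910 m: 720 × 0.28 × 0.742×10⁻⁴ = 0.01495872 m
Δh = 0.0762926 + 0.01495872 = 0.09125132 m ≈ 0.0913 m

0.0913 m of thermosteric rise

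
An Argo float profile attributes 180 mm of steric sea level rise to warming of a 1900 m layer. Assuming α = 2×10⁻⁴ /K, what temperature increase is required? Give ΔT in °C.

ΔT = Δh/(αH) = 0.18 / (2×10⁻⁴ × 1900) ≈ 0.4737 °C

ΔT ≈ 0.474 °C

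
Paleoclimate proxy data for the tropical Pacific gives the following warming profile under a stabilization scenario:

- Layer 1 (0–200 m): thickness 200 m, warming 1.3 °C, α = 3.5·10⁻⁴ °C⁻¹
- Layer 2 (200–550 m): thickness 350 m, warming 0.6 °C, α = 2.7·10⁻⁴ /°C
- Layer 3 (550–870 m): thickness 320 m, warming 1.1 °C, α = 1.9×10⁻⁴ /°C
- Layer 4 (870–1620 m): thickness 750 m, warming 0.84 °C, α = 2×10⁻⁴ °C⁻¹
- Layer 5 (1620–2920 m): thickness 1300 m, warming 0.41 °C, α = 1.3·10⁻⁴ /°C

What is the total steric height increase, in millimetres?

Layer 1: 3.5×10⁻⁴ × 1.3 × 200 = 0.09100 m
Layer 2: 350 × 0.6 × 2.7×10⁻⁴ = 0.05670 m
320 × 1.9×10⁻⁴ × 1.1 = 0.06688 m
0.84 × 750 × 2×10⁻⁴ = 0.12600 m
Layer 5: 0.41 × 1300 × 1.3×10⁻⁴ = 0.06929 m
Δh = 0.09100 + 0.05670 + 0.06688 + 0.12600 + 0.06929 = 0.40987 m ≈ 410 mm

Δh = 410 mm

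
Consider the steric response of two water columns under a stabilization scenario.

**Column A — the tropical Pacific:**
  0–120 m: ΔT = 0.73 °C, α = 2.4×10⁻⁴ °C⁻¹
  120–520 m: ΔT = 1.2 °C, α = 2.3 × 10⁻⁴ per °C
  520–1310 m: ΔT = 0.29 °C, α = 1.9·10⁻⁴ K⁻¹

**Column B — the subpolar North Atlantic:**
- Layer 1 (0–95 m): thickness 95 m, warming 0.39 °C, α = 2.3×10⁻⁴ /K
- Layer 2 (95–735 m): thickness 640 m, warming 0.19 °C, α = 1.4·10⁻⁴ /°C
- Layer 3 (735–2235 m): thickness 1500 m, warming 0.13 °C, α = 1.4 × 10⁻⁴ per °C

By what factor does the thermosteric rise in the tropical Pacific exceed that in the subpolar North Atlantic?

A 0–120 m: 0.73 × 2.4×10⁻⁴ × 120 = 0.021024 m
A Layer 2: 2.3×10⁻⁴ × 1.2 × 400 = 0.11040 m
A 0.29 × 790 × 1.9×10⁻⁴ = 0.043529 m
A total: 0.174953 m
B 2.3×10⁻⁴ × 0.39 × 95 = 0.0085215 m
B 0.19 × 640 × 1.4×10⁻⁴ = 0.017024 m
B Layer 3: 0.13 × 1.4×10⁻⁴ × 1500 = 0.02730 m
B total: 0.0528455 m
Ratio: 0.174953 / 0.0528455 ≈ 3.311

≈ 3.3×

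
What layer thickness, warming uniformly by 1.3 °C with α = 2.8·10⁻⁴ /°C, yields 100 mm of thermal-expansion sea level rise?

H = Δh/(αΔT) = 0.1 / (2.8×10⁻⁴ × 1.3) ≈ 274.7 m

about 275 m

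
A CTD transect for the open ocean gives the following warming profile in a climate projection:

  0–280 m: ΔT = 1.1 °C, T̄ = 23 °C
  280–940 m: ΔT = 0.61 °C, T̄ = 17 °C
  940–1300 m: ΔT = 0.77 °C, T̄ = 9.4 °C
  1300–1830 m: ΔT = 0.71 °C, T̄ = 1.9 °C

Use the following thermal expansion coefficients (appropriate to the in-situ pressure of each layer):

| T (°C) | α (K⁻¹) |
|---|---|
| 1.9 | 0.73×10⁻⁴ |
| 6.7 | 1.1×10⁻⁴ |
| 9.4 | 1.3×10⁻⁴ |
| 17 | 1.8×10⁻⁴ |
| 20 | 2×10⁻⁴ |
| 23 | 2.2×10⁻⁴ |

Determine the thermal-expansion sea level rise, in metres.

0.20 m

Layer 1 at 23 °C → α = 2.2×10⁻⁴ K⁻¹
Layer 2 at 17 °C → α = 1.8×10⁻⁴ K⁻¹
Layer 3 at 9.4 °C → α = 1.3×10⁻⁴ K⁻¹
Layer 4 at 1.9 °C → α = 0.73×10⁻⁴ K⁻¹
0–280 m: 2.2×10⁻⁴ × 1.1 × 280 = 0.06776 m
1.8×10⁻⁴ × 660 × 0.61 = 0.072468 m
940–1300 m: 0.77 × 1.3×10⁻⁴ × 360 = 0.036036 m
Layer 4: 530 × 0.71 × 0.73×10⁻⁴ = 0.0274699 m
Δh = 0.06776 + 0.072468 + 0.036036 + 0.0274699 = 0.2037339 m ≈ 0.20 m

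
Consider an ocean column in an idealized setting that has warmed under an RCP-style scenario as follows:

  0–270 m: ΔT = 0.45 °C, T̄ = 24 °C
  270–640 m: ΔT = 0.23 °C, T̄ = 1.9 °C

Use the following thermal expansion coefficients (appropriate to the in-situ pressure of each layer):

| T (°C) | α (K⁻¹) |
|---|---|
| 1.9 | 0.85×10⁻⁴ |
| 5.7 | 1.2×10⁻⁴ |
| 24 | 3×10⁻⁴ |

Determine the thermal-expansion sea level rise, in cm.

Layer 1 at 24 °C → α = 3×10⁻⁴ K⁻¹
Layer 2 at 1.9 °C → α = 0.85×10⁻⁴ K⁻¹
Layer 1: 3×10⁻⁴ × 270 × 0.45 = 0.03645 m
270–640 m: 0.85×10⁻⁴ × 370 × 0.23 = 0.0072335 m
Δh = 0.03645 + 0.0072335 = 0.0436835 m

Δh ≈ 4.4 cm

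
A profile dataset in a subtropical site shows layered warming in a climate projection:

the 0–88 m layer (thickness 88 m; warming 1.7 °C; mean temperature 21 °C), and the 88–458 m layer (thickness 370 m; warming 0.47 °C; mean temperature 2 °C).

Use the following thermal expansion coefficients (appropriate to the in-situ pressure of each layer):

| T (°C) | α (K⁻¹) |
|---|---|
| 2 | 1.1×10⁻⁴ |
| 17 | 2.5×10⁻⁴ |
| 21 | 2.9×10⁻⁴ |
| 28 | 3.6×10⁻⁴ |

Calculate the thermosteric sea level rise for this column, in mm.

Δh ≈ 62.5 mm

Layer 1 at 21 °C → α = 2.9×10⁻⁴ K⁻¹
Layer 2 at 2 °C → α = 1.1×10⁻⁴ K⁻¹
Layer 1: 2.9×10⁻⁴ × 88 × 1.7 = 0.043384 m
88–458 m: 1.1×10⁻⁴ × 370 × 0.47 = 0.019129 m
Δh = 0.043384 + 0.019129 = 0.062513 m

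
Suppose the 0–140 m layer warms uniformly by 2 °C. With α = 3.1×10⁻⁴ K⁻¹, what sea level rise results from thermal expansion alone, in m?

0.087 m

Δh = αΔT·H = 3.1×10⁻⁴ × 2 × 140 = 0.08680 m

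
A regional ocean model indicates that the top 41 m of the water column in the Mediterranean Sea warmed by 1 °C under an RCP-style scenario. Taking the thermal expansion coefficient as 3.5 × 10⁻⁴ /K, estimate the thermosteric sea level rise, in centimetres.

Δh = 1.44 cm

Δh = αΔT·H = 3.5×10⁻⁴ × 1 × 41 = 0.01435 m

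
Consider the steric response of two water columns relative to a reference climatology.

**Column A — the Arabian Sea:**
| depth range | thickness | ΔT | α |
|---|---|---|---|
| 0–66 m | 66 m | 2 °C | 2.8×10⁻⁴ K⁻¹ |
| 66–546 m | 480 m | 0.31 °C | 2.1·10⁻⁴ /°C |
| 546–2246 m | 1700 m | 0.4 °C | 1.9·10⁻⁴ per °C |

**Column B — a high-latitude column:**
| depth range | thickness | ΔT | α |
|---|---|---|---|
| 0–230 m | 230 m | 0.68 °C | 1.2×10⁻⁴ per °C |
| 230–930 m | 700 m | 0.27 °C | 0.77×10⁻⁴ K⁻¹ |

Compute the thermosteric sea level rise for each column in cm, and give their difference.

Δh_A ≈ 19.7 cm, Δh_B ≈ 3.33 cm; difference ≈ 16.4 cm

A 2.8×10⁻⁴ × 2 × 66 = 0.03696 m
A 66–546 m: 480 × 2.1×10⁻⁴ × 0.31 = 0.031248 m
A 546–2246 m: 1700 × 0.4 × 1.9×10⁻⁴ = 0.12920 m
A total: 0.197408 m
B 0–230 m: 0.68 × 1.2×10⁻⁴ × 230 = 0.018768 m
B Layer 2: 700 × 0.27 × 0.77×10⁻⁴ = 0.014553 m
B total: 0.033321 m
Difference: 0.197408 − 0.033321 = 0.164087 m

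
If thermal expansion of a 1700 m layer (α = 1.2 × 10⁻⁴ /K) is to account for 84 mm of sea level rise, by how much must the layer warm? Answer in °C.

ΔT ≈ 0.412 °C

ΔT = Δh/(αH) = 0.084 / (1.2×10⁻⁴ × 1700) ≈ 0.4118 °C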